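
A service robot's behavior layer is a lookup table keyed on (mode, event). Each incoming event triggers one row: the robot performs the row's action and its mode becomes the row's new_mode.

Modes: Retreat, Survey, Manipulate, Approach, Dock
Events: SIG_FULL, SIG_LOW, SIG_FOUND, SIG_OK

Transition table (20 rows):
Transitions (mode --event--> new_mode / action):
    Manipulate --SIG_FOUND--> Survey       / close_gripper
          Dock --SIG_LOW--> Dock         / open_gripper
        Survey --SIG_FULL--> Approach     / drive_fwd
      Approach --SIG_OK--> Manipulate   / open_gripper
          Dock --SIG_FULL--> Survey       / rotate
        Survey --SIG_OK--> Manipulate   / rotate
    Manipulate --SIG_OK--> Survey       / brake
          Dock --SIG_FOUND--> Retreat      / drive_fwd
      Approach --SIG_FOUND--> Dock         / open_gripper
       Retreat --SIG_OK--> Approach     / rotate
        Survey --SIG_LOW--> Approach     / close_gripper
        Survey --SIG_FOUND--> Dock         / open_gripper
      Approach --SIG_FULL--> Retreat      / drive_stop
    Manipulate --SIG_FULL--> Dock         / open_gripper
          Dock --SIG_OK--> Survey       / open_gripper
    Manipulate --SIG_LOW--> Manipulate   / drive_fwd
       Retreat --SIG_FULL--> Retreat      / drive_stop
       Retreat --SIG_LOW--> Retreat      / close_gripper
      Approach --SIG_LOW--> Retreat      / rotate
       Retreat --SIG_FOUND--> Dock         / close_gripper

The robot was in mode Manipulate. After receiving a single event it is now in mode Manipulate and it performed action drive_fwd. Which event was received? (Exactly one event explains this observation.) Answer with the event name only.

try SIG_FULL: (Manipulate, SIG_FULL) → (Dock, open_gripper)
try SIG_LOW: (Manipulate, SIG_LOW) → (Manipulate, drive_fwd)  ← matches
try SIG_FOUND: (Manipulate, SIG_FOUND) → (Survey, close_gripper)
try SIG_OK: (Manipulate, SIG_OK) → (Survey, brake)

SIG_LOW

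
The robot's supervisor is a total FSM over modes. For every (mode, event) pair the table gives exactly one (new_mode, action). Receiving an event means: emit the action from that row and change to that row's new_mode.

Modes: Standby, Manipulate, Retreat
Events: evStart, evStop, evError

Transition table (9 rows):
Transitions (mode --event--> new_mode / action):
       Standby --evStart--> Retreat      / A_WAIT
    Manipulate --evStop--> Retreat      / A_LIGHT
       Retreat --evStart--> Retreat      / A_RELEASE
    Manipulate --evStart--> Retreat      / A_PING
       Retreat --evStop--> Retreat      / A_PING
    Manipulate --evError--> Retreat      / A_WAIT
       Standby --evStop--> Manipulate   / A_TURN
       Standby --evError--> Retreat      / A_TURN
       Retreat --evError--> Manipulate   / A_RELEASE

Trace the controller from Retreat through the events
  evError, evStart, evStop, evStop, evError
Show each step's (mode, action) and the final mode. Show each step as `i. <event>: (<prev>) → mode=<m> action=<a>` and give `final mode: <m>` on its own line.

final mode: Manipulate

1. evError: (Retreat) → mode=Manipulate action=A_RELEASE
2. evStart: (Manipulate) → mode=Retreat action=A_PING
3. evStop: (Retreat) → mode=Retreat action=A_PING
4. evStop: (Retreat) → mode=Retreat action=A_PING
5. evError: (Retreat) → mode=Manipulate action=A_RELEASE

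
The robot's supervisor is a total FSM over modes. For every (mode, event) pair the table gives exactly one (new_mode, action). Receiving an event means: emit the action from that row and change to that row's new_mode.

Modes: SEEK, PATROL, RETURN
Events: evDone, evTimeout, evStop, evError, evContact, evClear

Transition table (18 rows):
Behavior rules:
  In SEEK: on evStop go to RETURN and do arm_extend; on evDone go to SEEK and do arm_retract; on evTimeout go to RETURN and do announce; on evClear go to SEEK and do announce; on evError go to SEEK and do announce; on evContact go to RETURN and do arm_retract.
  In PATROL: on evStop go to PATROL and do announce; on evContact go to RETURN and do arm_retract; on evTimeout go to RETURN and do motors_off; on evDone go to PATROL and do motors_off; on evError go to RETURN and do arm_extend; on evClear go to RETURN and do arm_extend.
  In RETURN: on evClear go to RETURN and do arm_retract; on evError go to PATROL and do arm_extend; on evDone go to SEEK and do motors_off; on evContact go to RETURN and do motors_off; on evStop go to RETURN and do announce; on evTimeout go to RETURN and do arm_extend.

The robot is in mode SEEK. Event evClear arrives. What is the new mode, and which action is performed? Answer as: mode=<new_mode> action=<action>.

current mode = SEEK; filter table to that mode:
  (SEEK, evStop) → (RETURN, arm_extend)
  (SEEK, evDone) → (SEEK, arm_retract)
  (SEEK, evTimeout) → (RETURN, announce)
  (SEEK, evClear) → (SEEK, announce)  ← event matches
  (SEEK, evError) → (SEEK, announce)
  (SEEK, evContact) → (RETURN, arm_retract)
event = evClear selects (SEEK, announce)

mode=SEEK action=announce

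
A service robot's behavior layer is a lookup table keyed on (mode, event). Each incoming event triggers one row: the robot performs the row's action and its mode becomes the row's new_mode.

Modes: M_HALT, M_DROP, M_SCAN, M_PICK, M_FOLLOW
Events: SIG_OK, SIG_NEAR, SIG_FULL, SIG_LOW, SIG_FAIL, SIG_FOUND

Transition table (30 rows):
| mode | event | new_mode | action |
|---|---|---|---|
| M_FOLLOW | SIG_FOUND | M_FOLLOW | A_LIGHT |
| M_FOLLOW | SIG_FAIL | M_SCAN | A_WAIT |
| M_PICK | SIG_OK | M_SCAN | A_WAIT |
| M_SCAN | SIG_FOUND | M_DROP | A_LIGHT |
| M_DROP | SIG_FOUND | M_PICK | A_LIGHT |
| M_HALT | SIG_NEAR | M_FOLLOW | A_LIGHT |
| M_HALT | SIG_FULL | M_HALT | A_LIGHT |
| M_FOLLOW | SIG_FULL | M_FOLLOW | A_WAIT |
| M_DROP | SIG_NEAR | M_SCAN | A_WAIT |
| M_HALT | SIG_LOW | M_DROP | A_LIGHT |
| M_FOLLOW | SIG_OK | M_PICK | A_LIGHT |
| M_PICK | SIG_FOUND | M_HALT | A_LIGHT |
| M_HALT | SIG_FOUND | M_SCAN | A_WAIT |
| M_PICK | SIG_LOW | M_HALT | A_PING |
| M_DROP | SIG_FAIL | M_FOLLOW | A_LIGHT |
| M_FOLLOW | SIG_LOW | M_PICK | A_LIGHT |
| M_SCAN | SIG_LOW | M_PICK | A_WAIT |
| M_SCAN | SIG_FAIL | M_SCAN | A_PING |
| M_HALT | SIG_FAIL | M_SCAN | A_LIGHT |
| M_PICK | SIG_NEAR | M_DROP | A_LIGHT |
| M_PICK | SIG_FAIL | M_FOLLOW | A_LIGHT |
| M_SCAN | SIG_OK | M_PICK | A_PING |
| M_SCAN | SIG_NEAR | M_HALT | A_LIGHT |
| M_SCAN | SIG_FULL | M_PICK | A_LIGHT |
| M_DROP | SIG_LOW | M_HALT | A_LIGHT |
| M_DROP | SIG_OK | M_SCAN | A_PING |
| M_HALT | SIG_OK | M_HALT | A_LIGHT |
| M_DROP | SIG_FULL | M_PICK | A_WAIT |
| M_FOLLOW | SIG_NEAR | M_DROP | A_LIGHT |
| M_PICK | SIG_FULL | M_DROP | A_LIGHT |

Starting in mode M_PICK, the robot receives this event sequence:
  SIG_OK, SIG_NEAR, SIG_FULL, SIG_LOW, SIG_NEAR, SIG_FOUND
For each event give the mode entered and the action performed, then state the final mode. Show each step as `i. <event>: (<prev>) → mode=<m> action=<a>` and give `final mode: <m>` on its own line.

1. SIG_OK: (M_PICK) → mode=M_SCAN action=A_WAIT
2. SIG_NEAR: (M_SCAN) → mode=M_HALT action=A_LIGHT
3. SIG_FULL: (M_HALT) → mode=M_HALT action=A_LIGHT
4. SIG_LOW: (M_HALT) → mode=M_DROP action=A_LIGHT
5. SIG_NEAR: (M_DROP) → mode=M_SCAN action=A_WAIT
6. SIG_FOUND: (M_SCAN) → mode=M_DROP action=A_LIGHT

final mode: M_DROP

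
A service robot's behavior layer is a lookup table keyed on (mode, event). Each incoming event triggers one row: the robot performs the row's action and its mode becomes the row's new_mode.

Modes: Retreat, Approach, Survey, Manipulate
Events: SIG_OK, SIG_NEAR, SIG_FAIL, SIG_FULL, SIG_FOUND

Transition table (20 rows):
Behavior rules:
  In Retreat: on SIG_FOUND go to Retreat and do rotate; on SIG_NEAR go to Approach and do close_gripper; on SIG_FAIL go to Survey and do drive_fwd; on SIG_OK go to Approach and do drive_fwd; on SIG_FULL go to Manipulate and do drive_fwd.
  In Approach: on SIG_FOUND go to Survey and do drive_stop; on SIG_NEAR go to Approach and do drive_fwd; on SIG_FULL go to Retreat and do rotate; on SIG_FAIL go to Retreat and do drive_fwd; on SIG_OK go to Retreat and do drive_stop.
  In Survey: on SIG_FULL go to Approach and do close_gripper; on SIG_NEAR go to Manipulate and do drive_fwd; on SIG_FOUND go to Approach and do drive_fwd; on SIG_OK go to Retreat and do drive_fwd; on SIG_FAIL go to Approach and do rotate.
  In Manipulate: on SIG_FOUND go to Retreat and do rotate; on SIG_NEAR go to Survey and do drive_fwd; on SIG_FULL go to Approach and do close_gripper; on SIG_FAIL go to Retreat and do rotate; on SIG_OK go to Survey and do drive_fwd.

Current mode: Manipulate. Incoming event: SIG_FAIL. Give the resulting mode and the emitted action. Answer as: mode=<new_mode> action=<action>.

current mode = Manipulate; filter table to that mode:
  (Manipulate, SIG_FOUND) → (Retreat, rotate)
  (Manipulate, SIG_NEAR) → (Survey, drive_fwd)
  (Manipulate, SIG_FULL) → (Approach, close_gripper)
  (Manipulate, SIG_FAIL) → (Retreat, rotate)  ← event matches
  (Manipulate, SIG_OK) → (Survey, drive_fwd)
event = SIG_FAIL selects (Retreat, rotate)

mode=Retreat action=rotate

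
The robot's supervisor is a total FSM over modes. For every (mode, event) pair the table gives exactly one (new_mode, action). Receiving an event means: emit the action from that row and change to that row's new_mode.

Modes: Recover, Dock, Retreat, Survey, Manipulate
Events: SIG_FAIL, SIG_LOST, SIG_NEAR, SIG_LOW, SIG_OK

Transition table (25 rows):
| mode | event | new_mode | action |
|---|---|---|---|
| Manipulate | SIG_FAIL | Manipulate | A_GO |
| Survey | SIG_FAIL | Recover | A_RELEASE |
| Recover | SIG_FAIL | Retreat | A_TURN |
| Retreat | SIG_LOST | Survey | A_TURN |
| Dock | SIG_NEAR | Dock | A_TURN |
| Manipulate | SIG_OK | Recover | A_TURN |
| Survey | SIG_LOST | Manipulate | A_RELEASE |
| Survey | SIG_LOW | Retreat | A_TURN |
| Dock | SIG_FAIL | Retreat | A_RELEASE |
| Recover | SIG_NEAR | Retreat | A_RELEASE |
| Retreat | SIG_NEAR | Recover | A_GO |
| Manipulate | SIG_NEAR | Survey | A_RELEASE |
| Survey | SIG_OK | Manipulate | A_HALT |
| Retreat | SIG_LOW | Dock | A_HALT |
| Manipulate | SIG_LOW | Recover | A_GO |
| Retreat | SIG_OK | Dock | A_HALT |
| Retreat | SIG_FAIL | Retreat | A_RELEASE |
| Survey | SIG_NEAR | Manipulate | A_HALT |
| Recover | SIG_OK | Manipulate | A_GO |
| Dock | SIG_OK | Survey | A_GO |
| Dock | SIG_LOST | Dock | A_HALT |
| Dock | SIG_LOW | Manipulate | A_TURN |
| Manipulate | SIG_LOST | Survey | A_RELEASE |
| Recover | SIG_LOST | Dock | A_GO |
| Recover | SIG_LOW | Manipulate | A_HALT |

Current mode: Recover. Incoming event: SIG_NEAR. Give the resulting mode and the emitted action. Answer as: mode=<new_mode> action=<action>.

current mode = Recover; filter table to that mode:
  (Recover, SIG_FAIL) → (Retreat, A_TURN)
  (Recover, SIG_NEAR) → (Retreat, A_RELEASE)  ← event matches
  (Recover, SIG_OK) → (Manipulate, A_GO)
  (Recover, SIG_LOST) → (Dock, A_GO)
  (Recover, SIG_LOW) → (Manipulate, A_HALT)
event = SIG_NEAR selects (Retreat, A_RELEASE)

mode=Retreat action=A_RELEASE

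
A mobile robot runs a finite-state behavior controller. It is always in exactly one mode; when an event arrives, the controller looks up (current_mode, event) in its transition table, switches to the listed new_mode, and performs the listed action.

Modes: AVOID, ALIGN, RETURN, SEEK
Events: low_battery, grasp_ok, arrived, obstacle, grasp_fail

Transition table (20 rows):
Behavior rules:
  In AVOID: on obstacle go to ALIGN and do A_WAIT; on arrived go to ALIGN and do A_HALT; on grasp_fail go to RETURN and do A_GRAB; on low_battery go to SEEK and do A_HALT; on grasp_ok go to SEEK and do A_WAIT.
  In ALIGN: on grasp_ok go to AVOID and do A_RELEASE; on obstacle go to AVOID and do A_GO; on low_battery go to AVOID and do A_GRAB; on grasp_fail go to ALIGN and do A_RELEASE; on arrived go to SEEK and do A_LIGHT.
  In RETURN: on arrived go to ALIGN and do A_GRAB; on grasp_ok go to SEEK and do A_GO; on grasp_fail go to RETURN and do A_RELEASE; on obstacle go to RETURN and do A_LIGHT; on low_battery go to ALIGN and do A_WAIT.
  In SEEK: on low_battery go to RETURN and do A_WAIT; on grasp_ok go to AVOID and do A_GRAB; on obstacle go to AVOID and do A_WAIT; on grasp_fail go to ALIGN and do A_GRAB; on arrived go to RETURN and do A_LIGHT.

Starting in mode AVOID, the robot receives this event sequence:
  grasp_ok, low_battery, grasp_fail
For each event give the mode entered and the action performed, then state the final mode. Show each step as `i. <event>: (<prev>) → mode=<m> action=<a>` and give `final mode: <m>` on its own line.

1. grasp_ok: (AVOID) → mode=SEEK action=A_WAIT
2. low_battery: (SEEK) → mode=RETURN action=A_WAIT
3. grasp_fail: (RETURN) → mode=RETURN action=A_RELEASE

final mode: RETURN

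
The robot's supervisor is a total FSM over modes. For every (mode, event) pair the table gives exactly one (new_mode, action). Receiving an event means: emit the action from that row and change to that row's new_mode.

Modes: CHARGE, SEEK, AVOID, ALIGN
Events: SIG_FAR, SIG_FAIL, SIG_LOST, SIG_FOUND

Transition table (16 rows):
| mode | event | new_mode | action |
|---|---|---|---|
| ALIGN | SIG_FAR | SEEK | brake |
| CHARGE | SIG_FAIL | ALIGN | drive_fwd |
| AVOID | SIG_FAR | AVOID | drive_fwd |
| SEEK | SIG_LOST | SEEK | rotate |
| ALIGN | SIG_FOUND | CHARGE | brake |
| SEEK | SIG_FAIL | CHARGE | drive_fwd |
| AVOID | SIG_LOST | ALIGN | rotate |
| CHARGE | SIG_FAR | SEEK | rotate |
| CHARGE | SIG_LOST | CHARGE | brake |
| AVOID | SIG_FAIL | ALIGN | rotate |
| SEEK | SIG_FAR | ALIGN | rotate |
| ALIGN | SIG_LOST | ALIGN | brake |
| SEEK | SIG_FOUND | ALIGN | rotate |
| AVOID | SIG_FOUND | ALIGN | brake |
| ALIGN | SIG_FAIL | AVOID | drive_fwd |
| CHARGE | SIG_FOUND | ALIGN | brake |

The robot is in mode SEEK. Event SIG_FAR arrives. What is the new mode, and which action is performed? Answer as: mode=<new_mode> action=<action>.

mode=ALIGN action=rotate

current mode = SEEK; filter table to that mode:
  (SEEK, SIG_LOST) → (SEEK, rotate)
  (SEEK, SIG_FAIL) → (CHARGE, drive_fwd)
  (SEEK, SIG_FAR) → (ALIGN, rotate)  ← event matches
  (SEEK, SIG_FOUND) → (ALIGN, rotate)
event = SIG_FAR selects (ALIGN, rotate)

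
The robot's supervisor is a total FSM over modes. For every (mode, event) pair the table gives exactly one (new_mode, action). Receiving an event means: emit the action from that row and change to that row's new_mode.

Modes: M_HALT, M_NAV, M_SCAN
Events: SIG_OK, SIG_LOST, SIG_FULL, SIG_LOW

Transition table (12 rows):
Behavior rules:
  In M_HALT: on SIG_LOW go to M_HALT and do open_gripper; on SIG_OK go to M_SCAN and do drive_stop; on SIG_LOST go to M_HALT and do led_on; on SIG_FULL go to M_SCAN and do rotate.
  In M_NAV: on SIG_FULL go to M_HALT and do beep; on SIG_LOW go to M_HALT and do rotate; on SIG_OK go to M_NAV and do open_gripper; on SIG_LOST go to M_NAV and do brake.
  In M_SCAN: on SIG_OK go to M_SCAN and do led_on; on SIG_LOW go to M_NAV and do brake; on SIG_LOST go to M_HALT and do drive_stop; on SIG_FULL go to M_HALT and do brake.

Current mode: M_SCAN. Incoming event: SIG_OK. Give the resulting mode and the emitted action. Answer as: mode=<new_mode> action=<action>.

current mode = M_SCAN; filter table to that mode:
  (M_SCAN, SIG_OK) → (M_SCAN, led_on)  ← event matches
  (M_SCAN, SIG_LOW) → (M_NAV, brake)
  (M_SCAN, SIG_LOST) → (M_HALT, drive_stop)
  (M_SCAN, SIG_FULL) → (M_HALT, brake)
event = SIG_OK selects (M_SCAN, led_on)

mode=M_SCAN action=led_on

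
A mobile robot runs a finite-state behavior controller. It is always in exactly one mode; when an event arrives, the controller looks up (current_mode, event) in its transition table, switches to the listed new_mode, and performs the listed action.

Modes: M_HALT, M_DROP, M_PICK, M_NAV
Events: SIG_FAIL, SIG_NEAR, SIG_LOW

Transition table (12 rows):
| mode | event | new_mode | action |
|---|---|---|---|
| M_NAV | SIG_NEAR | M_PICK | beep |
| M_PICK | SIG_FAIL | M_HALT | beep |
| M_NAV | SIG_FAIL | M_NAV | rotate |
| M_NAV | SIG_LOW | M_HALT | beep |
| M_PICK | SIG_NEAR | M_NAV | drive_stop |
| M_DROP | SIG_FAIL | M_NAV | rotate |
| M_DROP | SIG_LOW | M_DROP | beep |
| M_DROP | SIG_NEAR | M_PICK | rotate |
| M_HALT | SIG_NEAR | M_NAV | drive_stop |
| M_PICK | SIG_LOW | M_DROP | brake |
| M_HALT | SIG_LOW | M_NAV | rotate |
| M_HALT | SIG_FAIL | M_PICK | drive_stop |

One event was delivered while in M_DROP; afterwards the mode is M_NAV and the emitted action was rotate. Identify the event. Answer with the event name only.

SIG_FAIL

try SIG_FAIL: (M_DROP, SIG_FAIL) → (M_NAV, rotate)  ← matches
try SIG_NEAR: (M_DROP, SIG_NEAR) → (M_PICK, rotate)
try SIG_LOW: (M_DROP, SIG_LOW) → (M_DROP, beep)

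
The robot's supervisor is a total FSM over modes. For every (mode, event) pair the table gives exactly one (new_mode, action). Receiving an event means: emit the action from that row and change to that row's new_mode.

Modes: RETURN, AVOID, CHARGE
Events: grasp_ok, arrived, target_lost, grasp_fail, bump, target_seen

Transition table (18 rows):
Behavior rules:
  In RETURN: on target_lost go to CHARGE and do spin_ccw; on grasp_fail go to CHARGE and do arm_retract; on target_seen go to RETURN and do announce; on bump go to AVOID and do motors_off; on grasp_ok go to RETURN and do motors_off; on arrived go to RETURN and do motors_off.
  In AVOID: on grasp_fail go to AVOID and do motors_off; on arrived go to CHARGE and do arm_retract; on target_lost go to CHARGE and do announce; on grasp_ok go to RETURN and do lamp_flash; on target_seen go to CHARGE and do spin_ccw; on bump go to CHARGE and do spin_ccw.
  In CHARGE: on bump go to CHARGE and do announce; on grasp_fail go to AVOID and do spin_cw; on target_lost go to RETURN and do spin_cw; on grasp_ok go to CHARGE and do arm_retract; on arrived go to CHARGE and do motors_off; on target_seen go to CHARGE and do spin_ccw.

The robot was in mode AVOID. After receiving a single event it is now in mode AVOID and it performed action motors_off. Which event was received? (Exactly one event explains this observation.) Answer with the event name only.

try grasp_ok: (AVOID, grasp_ok) → (RETURN, lamp_flash)
try arrived: (AVOID, arrived) → (CHARGE, arm_retract)
try target_lost: (AVOID, target_lost) → (CHARGE, announce)
try grasp_fail: (AVOID, grasp_fail) → (AVOID, motors_off)  ← matches
try bump: (AVOID, bump) → (CHARGE, spin_ccw)
try target_seen: (AVOID, target_seen) → (CHARGE, spin_ccw)

grasp_fail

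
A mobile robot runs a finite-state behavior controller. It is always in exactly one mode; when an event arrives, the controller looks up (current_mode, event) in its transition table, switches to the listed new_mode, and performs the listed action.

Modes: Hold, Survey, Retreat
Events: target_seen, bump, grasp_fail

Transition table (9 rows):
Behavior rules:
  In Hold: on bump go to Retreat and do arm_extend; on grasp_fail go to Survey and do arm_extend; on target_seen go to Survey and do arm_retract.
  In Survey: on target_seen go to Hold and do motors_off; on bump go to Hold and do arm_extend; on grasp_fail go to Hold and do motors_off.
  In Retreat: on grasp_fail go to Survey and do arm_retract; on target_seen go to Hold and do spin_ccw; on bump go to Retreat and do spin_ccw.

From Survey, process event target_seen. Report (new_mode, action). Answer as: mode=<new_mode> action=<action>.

mode=Hold action=motors_off

current mode = Survey; filter table to that mode:
  (Survey, target_seen) → (Hold, motors_off)  ← event matches
  (Survey, bump) → (Hold, arm_extend)
  (Survey, grasp_fail) → (Hold, motors_off)
event = target_seen selects (Hold, motors_off)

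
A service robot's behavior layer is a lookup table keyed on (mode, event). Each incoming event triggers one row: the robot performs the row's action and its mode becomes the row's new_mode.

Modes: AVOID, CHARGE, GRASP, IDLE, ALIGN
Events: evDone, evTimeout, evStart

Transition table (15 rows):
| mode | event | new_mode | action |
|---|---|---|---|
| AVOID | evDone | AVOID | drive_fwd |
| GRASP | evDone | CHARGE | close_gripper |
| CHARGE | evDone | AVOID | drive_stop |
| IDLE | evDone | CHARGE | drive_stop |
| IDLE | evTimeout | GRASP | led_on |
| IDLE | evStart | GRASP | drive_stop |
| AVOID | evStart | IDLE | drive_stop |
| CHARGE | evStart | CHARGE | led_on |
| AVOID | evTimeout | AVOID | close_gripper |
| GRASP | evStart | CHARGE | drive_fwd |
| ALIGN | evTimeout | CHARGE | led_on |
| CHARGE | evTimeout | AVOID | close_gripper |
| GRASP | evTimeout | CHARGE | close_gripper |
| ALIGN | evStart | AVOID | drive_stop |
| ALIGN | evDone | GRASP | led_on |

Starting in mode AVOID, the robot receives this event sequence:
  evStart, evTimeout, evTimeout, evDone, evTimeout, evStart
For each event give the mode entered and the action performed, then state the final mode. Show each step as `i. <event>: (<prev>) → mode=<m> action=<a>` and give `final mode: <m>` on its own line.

final mode: IDLE

1. evStart: (AVOID) → mode=IDLE action=drive_stop
2. evTimeout: (IDLE) → mode=GRASP action=led_on
3. evTimeout: (GRASP) → mode=CHARGE action=close_gripper
4. evDone: (CHARGE) → mode=AVOID action=drive_stop
5. evTimeout: (AVOID) → mode=AVOID action=close_gripper
6. evStart: (AVOID) → mode=IDLE action=drive_stop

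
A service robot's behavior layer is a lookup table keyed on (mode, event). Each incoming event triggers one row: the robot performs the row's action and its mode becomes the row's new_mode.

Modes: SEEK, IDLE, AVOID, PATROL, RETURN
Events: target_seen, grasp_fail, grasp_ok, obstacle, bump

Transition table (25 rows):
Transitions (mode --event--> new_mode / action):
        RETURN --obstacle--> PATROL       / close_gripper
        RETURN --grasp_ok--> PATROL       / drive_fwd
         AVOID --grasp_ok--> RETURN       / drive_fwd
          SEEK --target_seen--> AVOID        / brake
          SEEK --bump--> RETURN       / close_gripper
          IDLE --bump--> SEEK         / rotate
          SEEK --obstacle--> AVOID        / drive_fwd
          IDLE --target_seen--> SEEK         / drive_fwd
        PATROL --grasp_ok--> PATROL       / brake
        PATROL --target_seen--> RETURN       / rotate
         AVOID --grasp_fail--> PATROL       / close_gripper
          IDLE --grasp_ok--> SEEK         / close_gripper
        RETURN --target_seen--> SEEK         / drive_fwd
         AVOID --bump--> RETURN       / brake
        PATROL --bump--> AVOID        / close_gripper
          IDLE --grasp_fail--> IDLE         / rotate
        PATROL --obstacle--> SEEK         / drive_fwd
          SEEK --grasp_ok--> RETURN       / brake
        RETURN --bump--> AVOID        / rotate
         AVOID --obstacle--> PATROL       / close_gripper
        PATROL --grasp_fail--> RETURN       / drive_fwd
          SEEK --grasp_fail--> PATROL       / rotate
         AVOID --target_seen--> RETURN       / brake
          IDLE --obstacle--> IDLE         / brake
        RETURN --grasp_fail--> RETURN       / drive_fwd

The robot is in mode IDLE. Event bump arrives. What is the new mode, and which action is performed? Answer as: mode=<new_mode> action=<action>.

current mode = IDLE; filter table to that mode:
  (IDLE, bump) → (SEEK, rotate)  ← event matches
  (IDLE, target_seen) → (SEEK, drive_fwd)
  (IDLE, grasp_ok) → (SEEK, close_gripper)
  (IDLE, grasp_fail) → (IDLE, rotate)
  (IDLE, obstacle) → (IDLE, brake)
event = bump selects (SEEK, rotate)

mode=SEEK action=rotate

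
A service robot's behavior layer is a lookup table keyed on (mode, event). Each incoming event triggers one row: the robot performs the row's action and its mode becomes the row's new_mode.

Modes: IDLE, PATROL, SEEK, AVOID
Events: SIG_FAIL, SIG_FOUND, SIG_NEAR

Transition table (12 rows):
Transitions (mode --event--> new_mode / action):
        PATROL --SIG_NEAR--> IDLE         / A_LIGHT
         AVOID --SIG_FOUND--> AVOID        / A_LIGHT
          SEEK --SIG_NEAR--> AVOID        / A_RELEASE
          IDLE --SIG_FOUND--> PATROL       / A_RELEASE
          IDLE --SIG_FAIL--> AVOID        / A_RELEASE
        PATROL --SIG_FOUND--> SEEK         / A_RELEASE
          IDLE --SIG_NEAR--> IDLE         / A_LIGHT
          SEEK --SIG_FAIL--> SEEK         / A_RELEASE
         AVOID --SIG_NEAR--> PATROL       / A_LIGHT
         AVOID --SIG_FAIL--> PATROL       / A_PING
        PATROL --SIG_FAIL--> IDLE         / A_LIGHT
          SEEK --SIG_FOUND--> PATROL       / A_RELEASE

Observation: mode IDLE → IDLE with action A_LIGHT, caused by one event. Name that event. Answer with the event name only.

try SIG_FAIL: (IDLE, SIG_FAIL) → (AVOID, A_RELEASE)
try SIG_FOUND: (IDLE, SIG_FOUND) → (PATROL, A_RELEASE)
try SIG_NEAR: (IDLE, SIG_NEAR) → (IDLE, A_LIGHT)  ← matches

SIG_NEAR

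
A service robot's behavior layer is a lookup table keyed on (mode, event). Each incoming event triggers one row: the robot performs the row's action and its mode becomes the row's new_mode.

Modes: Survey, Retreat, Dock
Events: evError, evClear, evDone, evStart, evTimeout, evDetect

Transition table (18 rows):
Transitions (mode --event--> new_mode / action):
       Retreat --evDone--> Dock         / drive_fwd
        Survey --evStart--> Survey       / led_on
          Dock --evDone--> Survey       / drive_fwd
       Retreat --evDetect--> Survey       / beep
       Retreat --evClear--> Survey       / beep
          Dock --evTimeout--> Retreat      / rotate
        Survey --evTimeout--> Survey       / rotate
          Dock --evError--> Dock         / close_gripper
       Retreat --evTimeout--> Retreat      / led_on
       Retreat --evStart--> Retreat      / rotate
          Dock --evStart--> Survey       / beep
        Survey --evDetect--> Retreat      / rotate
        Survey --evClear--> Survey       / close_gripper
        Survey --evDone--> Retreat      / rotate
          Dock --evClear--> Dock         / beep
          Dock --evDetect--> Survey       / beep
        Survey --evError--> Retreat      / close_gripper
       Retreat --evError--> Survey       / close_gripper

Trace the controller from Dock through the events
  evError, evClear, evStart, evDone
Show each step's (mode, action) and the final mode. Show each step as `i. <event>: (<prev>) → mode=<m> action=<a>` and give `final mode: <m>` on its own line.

1. evError: (Dock) → mode=Dock action=close_gripper
2. evClear: (Dock) → mode=Dock action=beep
3. evStart: (Dock) → mode=Survey action=beep
4. evDone: (Survey) → mode=Retreat action=rotate

final mode: Retreat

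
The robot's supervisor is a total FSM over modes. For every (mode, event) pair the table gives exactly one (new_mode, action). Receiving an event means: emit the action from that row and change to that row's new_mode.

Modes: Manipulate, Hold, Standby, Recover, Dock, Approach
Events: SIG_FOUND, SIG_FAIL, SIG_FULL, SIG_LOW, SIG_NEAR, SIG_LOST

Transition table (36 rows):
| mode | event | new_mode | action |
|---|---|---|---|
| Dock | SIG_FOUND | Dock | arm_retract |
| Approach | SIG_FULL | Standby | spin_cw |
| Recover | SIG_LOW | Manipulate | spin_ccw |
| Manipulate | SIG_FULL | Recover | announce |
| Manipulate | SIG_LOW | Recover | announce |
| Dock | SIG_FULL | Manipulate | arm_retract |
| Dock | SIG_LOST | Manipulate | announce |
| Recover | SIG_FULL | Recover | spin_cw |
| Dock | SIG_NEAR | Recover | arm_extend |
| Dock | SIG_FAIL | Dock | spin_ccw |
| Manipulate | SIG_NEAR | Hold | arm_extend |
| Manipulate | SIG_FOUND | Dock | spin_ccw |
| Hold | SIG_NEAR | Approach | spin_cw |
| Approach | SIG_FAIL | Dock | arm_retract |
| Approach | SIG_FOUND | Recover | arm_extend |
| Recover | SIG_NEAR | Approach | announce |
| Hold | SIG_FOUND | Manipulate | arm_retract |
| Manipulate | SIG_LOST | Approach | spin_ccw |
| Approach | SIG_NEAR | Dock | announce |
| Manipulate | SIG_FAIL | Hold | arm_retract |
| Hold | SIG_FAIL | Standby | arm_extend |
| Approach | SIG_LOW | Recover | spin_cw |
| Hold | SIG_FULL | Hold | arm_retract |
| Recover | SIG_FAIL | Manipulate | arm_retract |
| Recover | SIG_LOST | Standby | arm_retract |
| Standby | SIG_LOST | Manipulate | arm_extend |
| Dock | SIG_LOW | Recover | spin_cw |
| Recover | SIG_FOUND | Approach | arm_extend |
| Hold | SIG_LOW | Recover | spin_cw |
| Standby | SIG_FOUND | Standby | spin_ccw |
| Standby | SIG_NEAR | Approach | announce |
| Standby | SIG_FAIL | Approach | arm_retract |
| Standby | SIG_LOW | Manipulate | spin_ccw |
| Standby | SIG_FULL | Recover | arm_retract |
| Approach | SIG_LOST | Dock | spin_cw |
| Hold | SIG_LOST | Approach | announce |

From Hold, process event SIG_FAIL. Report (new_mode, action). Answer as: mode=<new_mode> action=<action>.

mode=Standby action=arm_extend

current mode = Hold; filter table to that mode:
  (Hold, SIG_NEAR) → (Approach, spin_cw)
  (Hold, SIG_FOUND) → (Manipulate, arm_retract)
  (Hold, SIG_FAIL) → (Standby, arm_extend)  ← event matches
  (Hold, SIG_FULL) → (Hold, arm_retract)
  (Hold, SIG_LOW) → (Recover, spin_cw)
  (Hold, SIG_LOST) → (Approach, announce)
event = SIG_FAIL selects (Standby, arm_extend)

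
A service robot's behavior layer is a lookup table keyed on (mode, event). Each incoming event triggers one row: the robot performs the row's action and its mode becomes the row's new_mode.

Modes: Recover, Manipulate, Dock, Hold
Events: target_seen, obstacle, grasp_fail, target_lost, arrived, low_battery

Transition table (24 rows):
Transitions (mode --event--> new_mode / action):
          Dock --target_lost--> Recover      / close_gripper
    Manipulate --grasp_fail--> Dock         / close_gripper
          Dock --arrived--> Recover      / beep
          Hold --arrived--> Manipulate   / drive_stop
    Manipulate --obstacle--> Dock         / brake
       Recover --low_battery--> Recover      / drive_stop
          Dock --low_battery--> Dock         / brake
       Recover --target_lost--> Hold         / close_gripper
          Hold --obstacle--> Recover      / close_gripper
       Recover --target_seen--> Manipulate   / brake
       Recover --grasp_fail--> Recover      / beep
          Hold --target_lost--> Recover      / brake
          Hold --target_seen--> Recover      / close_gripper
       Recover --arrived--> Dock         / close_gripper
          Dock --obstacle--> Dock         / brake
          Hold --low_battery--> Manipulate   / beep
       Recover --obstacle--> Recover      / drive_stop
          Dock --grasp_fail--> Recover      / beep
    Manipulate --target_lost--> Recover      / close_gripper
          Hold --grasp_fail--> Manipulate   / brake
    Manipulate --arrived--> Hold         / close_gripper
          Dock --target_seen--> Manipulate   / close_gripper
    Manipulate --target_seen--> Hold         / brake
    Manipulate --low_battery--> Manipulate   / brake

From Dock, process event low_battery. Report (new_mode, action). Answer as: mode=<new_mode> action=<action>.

mode=Dock action=brake

current mode = Dock; filter table to that mode:
  (Dock, target_lost) → (Recover, close_gripper)
  (Dock, arrived) → (Recover, beep)
  (Dock, low_battery) → (Dock, brake)  ← event matches
  (Dock, obstacle) → (Dock, brake)
  (Dock, grasp_fail) → (Recover, beep)
  (Dock, target_seen) → (Manipulate, close_gripper)
event = low_battery selects (Dock, brake)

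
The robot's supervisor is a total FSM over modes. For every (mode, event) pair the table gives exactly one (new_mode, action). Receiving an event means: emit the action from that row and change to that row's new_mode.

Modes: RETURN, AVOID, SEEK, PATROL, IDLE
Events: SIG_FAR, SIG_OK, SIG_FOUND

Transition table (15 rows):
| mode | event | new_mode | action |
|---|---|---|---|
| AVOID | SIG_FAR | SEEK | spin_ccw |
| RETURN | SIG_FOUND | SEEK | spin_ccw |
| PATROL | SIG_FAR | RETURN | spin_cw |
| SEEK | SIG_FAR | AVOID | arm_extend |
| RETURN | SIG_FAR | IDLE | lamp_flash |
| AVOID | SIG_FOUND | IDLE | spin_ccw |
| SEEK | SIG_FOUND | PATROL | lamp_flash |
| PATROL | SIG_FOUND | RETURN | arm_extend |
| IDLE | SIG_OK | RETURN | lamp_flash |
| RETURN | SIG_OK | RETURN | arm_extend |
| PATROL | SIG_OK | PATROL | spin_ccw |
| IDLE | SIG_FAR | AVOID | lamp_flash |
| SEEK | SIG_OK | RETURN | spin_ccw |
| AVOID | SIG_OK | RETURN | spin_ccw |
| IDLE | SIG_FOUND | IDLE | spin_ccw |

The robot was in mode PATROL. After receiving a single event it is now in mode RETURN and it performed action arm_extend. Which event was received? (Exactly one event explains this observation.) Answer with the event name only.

try SIG_FAR: (PATROL, SIG_FAR) → (RETURN, spin_cw)
try SIG_OK: (PATROL, SIG_OK) → (PATROL, spin_ccw)
try SIG_FOUND: (PATROL, SIG_FOUND) → (RETURN, arm_extend)  ← matches

SIG_FOUND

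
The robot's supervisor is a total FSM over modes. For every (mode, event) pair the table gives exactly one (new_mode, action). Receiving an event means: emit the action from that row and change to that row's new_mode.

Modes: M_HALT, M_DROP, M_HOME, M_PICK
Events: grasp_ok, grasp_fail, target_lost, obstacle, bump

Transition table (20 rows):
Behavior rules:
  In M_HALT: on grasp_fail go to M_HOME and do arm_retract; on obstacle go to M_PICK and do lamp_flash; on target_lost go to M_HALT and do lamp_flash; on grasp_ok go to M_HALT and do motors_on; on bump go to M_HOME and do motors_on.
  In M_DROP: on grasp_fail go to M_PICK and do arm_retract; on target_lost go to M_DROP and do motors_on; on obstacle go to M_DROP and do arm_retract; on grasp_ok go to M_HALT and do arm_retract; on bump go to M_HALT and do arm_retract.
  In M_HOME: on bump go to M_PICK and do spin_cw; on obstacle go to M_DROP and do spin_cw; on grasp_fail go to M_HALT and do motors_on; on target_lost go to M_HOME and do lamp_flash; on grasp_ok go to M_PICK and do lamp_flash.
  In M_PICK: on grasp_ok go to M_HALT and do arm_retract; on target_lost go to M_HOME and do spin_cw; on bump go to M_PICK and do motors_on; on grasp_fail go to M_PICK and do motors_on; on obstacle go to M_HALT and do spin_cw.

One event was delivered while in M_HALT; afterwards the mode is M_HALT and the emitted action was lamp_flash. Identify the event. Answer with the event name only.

target_lost

try grasp_ok: (M_HALT, grasp_ok) → (M_HALT, motors_on)
try grasp_fail: (M_HALT, grasp_fail) → (M_HOME, arm_retract)
try target_lost: (M_HALT, target_lost) → (M_HALT, lamp_flash)  ← matches
try obstacle: (M_HALT, obstacle) → (M_PICK, lamp_flash)
try bump: (M_HALT, bump) → (M_HOME, motors_on)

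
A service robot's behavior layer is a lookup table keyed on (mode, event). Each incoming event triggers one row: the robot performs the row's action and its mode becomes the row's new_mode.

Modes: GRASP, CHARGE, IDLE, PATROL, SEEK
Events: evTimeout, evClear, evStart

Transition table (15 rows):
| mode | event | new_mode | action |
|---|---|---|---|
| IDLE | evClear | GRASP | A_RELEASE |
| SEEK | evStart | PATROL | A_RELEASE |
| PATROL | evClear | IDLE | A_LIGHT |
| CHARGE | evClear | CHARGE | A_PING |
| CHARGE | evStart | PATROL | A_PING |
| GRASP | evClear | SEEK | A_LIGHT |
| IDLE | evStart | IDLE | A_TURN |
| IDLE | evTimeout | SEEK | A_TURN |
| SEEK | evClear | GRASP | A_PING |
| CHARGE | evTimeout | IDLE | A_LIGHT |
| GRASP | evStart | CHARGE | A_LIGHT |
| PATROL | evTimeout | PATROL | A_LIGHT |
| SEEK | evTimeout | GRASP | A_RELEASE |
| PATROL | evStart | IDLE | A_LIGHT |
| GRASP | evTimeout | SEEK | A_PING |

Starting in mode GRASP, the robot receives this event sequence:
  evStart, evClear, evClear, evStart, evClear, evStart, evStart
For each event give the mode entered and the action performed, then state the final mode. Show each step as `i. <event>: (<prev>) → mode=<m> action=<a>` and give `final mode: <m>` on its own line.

final mode: IDLE

1. evStart: (GRASP) → mode=CHARGE action=A_LIGHT
2. evClear: (CHARGE) → mode=CHARGE action=A_PING
3. evClear: (CHARGE) → mode=CHARGE action=A_PING
4. evStart: (CHARGE) → mode=PATROL action=A_PING
5. evClear: (PATROL) → mode=IDLE action=A_LIGHT
6. evStart: (IDLE) → mode=IDLE action=A_TURN
7. evStart: (IDLE) → mode=IDLE action=A_TURN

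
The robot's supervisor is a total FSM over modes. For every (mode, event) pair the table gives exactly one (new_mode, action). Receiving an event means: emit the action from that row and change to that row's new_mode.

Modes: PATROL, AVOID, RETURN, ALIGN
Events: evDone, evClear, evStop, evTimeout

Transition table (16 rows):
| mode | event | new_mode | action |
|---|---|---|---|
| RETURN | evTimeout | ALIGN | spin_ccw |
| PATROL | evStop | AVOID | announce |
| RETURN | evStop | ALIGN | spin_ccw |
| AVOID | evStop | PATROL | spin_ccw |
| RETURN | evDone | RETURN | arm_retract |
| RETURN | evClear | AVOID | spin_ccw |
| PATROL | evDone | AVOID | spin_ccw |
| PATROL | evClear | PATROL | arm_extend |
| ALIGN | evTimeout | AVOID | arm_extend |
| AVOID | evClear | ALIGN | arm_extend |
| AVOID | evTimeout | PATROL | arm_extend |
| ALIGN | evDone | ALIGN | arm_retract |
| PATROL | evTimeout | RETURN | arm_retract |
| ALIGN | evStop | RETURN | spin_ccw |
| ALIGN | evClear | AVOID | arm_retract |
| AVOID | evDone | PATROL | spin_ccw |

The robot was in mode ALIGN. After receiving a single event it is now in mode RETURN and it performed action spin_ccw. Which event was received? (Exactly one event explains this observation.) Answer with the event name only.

evStop

try evDone: (ALIGN, evDone) → (ALIGN, arm_retract)
try evClear: (ALIGN, evClear) → (AVOID, arm_retract)
try evStop: (ALIGN, evStop) → (RETURN, spin_ccw)  ← matches
try evTimeout: (ALIGN, evTimeout) → (AVOID, arm_extend)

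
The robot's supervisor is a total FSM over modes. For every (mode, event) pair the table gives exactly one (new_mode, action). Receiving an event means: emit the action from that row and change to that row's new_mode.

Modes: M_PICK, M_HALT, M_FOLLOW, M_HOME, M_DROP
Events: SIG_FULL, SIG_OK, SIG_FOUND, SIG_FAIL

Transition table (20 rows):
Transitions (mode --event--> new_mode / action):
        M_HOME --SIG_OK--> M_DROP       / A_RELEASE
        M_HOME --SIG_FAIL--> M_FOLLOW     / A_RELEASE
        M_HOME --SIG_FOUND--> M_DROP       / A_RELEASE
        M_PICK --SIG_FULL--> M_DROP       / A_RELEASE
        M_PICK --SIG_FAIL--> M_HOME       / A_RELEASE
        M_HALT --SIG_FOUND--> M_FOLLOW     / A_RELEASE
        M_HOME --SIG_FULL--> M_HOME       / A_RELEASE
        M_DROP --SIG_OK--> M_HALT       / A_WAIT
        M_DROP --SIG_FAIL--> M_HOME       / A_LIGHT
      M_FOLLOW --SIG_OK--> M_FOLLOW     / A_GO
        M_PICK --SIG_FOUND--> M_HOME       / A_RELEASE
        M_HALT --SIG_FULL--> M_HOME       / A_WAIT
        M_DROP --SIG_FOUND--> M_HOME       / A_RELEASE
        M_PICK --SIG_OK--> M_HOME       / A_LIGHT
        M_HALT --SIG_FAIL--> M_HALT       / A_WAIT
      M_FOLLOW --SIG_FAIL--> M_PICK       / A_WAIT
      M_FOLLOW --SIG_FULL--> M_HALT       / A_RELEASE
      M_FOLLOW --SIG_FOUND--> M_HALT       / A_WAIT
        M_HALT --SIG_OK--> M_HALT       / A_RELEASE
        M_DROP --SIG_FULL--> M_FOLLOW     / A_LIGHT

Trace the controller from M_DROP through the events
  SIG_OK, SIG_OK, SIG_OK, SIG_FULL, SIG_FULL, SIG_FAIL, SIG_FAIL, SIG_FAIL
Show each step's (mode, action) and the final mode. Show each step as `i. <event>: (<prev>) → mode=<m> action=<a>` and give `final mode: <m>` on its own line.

1. SIG_OK: (M_DROP) → mode=M_HALT action=A_WAIT
2. SIG_OK: (M_HALT) → mode=M_HALT action=A_RELEASE
3. SIG_OK: (M_HALT) → mode=M_HALT action=A_RELEASE
4. SIG_FULL: (M_HALT) → mode=M_HOME action=A_WAIT
5. SIG_FULL: (M_HOME) → mode=M_HOME action=A_RELEASE
6. SIG_FAIL: (M_HOME) → mode=M_FOLLOW action=A_RELEASE
7. SIG_FAIL: (M_FOLLOW) → mode=M_PICK action=A_WAIT
8. SIG_FAIL: (M_PICK) → mode=M_HOME action=A_RELEASE

final mode: M_HOME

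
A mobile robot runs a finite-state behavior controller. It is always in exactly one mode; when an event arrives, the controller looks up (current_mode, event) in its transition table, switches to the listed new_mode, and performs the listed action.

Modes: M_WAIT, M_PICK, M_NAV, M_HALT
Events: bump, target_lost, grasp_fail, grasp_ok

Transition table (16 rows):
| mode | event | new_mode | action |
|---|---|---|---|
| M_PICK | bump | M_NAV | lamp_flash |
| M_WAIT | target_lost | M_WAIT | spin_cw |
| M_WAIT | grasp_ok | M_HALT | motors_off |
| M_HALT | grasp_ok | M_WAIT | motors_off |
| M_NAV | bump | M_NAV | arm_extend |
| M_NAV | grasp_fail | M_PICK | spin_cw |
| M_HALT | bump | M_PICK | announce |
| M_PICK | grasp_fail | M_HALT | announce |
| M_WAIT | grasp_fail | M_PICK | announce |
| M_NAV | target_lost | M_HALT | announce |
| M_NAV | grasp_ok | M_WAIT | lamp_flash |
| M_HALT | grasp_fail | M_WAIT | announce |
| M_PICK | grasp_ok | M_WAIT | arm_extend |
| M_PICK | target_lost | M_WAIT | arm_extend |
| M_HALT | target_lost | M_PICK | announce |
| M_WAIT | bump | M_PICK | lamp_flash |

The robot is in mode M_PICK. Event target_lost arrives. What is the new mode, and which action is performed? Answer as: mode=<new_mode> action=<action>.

current mode = M_PICK; filter table to that mode:
  (M_PICK, bump) → (M_NAV, lamp_flash)
  (M_PICK, grasp_fail) → (M_HALT, announce)
  (M_PICK, grasp_ok) → (M_WAIT, arm_extend)
  (M_PICK, target_lost) → (M_WAIT, arm_extend)  ← event matches
event = target_lost selects (M_WAIT, arm_extend)

mode=M_WAIT action=arm_extend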